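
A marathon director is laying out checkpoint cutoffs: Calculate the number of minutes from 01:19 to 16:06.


Start time: 01:19 = 79 minutes from midnight
End time: 16:06 = 966 minutes from midnight
Difference: 966 - 79 = 887 minutes
That is 14 hours and 47 minutes

887


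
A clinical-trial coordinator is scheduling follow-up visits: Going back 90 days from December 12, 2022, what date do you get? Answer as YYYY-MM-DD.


Start: 2022-12-12
Subtracting 90 days
Days already passed in December: 12
After going back through December: 78 more days to subtract
November 2022: 30 days, 48 remaining
October 2022: 31 days, 17 remaining
September 2022 has 30 days, need 17
Result: 2022-09-13

2022-09-13


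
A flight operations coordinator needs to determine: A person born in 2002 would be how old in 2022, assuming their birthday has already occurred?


Birth year: 2002
Current year: 2022
Age = current year - birth year
Age = 2022 - 2002 = 20

20


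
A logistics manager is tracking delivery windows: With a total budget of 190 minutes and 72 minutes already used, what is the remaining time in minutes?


Total budget: 190 minutes
Time used: 72 minutes
Remaining: 190 - 72 = 118 minutes
Percent used: 37.9%
Percent remaining: 62.1%

118


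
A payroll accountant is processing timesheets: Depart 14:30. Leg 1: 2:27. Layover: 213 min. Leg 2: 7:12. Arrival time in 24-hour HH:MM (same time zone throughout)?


Depart: 14:30
Leg 1: +147 min -> 16:57
Layover: +213 min -> 20:30
Leg 2: +432 min -> 03:42
Total travel: 792 minutes = 13h 12m
Arrival: 03:42

03:42


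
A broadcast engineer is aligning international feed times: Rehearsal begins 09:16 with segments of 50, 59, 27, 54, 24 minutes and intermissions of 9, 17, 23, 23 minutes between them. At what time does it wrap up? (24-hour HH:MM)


Start: 09:16 = 556 min from midnight
  after task 1 (50 min): 10:06
  after break (9 min): 10:15
  after task 2 (59 min): 11:14
  after break (17 min): 11:31
  after task 3 (27 min): 11:58
  after break (23 min): 12:21
  after task 4 (54 min): 13:15
  after break (23 min): 13:38
  after task 5 (24 min): 14:02
Total elapsed: 286 minutes
End time: 14:02

14:02


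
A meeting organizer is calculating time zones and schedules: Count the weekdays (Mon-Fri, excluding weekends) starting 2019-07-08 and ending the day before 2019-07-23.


Start: 2019-07-08 (Monday)
End (exclusive): 2019-07-23 (Tuesday)
Total calendar days: 15
Full weeks: 15 // 7 = 2 -> 10 weekdays
Remaining 1 days starting on Monday:
  Mon(w) -> 1 weekdays
Total business days: 10 + 1 = 11

11


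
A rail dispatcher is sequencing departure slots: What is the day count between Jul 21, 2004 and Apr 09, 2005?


Start date: 2004-07-21
End date: 2005-04-09
Jul 2004: +11 days
Aug 2004: +31 days
Sep 2004: +30 days
... (7 more months)
Total: 262 days

262


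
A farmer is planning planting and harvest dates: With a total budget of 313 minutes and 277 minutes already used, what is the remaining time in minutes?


Total budget: 313 minutes
Time used: 277 minutes
Remaining: 313 - 277 = 36 minutes
Percent used: 88.5%
Percent remaining: 11.5%

36


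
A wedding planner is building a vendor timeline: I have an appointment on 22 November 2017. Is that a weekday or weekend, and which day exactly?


Date: 2017-11-22
January 1, 2017 is a Sunday
Day of year: 326
Offset from Jan 1: 325 days
325 mod 7 = 3
Result: Wednesday

Wednesday


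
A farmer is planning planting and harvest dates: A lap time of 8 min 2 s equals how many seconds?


Minutes: 8
Seconds: 2
Convert minutes to seconds: 8 x 60 = 480
Add remaining seconds: 480 + 2 = 482

482


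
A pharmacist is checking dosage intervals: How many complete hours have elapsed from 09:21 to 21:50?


Start: 09:21
End: 21:50
Hour difference: 21 - 9 = 12 hours
Minute difference: 50 - 21 = 29 minutes
Total minutes: 749
Complete hours: 749 / 60 = 12 (remainder 29)

12


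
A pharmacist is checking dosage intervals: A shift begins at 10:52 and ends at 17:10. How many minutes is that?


Start time: 10:52 = 652 minutes from midnight
End time: 17:10 = 1030 minutes from midnight
Difference: 1030 - 652 = 378 minutes
That is 6 hours and 18 minutes

378


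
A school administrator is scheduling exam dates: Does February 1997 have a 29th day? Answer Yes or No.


Year: 1997
Divisible by 4? 1997 / 4 = 499.25 -> No
Not divisible by 4, so NOT a leap year

No


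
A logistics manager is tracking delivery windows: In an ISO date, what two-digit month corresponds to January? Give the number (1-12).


Calendar month order:
1. January <--
2. February
January is month number 1

1


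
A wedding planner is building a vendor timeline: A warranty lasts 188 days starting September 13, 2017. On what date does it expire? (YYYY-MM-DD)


Start: 2017-09-13
Adding 188 days
Days remaining in September: 17
After September: 171 days still to add
October 2017: 31 days, 140 remaining
November 2017: 30 days, 110 remaining
December 2017: 31 days, 79 remaining
January 2018: 31 days, 48 remaining
Result: 2018-03-20

2018-03-20


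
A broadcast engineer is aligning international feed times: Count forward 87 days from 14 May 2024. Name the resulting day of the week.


Start: 2024-05-14 (Tuesday)
Step 1 - find target date: add 87 days
  2024-05-14 + 87 days = 2024-08-09
Step 2 - day of week:
  87 mod 7 = 3
  Tuesday + 3 days -> Friday
Result: Friday (2024-08-09)

Friday


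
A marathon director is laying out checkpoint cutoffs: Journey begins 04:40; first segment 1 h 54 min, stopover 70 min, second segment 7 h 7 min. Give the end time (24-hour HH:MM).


Depart: 04:40
Leg 1: +114 min -> 06:34
Layover: +70 min -> 07:44
Leg 2: +427 min -> 14:51
Total travel: 611 minutes = 10h 11m
Arrival: 14:51

14:51


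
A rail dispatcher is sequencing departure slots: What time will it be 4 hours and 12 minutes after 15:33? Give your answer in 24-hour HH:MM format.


Start time: 15:33
Adding: 4 hours 12 minutes
Minutes: 33 + 12 = 45
Hours: 15 + 4 + 0 = 19
Result: 19:45

19:45


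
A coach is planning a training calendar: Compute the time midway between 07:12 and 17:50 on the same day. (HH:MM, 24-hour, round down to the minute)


Start time: 07:12 = 432 minutes from midnight
End time: 17:50 = 1070 minutes from midnight
Sum: 432 + 1070 = 1502
Midpoint: 1502 / 2 = 751 minutes
Convert: 751 / 60 = 12 hours, 31 minutes
Result: 12:31

12:31


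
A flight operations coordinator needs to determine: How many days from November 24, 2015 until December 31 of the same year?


Start: November 24, 2015
End: December 31, 2015
Days left in November: 6
December: 31
Sum of remaining months: 31
Total: 6 + 31 = 37

37


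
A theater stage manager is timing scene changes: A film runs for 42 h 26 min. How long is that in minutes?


Hours: 42
Minutes: 26
Convert hours to minutes: 42 x 60 = 2520
Add remaining minutes: 2520 + 26 = 2546

2546


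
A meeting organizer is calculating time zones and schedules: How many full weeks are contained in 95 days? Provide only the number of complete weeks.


Total days: 95
Days per week: 7
Division: 95 / 7 = 13 remainder 4
Complete weeks: 13
Remaining days: 4

13


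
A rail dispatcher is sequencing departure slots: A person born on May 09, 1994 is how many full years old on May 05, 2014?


Birth: 1994-05-09
Reference: 2014-05-05
Year difference: 2014 - 1994 = 20
Has birthday (05-09) occurred by 05-05? No
Birthday not yet reached this year -> subtract 1
Age in full years: 19

19


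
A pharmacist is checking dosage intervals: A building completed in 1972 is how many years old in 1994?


Birth year: 1972
Current year: 1994
Age = current year - birth year
Age = 1994 - 1972 = 22

22


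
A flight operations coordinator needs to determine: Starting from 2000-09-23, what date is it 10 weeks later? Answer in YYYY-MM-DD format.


Start: 2000-09-23
Weeks to add: 10
Convert to days: 10 x 7 = 70 days
Add 70 days to 2000-09-23
Result: 2000-12-02

2000-12-02


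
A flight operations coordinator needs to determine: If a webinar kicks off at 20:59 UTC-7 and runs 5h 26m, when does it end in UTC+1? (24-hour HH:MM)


Start: 20:59 in UTC-7
Step 1 - add duration:
  minutes: 59 + 26 = 85 (carry 1h)
  hours: 20 + 5 + 1 = 26
  end in UTC-7: 02:25
Step 2 - convert UTC-7 -> UTC+1:
  offset difference: 1 - (-7) = 8 hours
  2 + (8) = 10 -> mod 24 = 10
Result: 10:25 in UTC+1

10:25


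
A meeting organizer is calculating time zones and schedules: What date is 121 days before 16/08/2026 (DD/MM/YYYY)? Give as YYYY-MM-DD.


Start: 2026-08-16
Subtracting 121 days
Days already passed in August: 16
After going back through August: 105 more days to subtract
July 2026: 31 days, 74 remaining
June 2026: 30 days, 44 remaining
May 2026: 31 days, 13 remaining
April 2026 has 30 days, need 13
Result: 2026-04-17

2026-04-17


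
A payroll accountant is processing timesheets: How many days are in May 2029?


Month: May
Year: 2029
May is a 31-day month
Total: 31 days

31


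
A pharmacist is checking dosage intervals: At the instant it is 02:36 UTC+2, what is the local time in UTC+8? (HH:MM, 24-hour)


Local time: 02:36 at UTC+2 (offset 2h)
Target zone: UTC+8 (offset 8h)
Difference: 8 - (2) = 6 hours
Calculation: 2 + (6) = 8
Result: 08:36

08:36


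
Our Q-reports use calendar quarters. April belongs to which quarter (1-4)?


Month: April (month 4)
Q1: January-March (months 1-3)
Q2: April-June (months 4-6)
Q3: July-September (months 7-9)
Q4: October-December (months 10-12)
Month 4 falls in Q2

2


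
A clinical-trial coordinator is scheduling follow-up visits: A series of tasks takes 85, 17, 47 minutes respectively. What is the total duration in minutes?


Durations: 85, 17, 47
Running sum: 85
+ 17 = 102
+ 47 = 149
Total duration: 149 minutes
That is 2 hours and 29 minutes

149


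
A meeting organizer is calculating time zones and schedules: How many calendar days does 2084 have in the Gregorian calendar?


Year: 2084
Check leap year rules:
Divisible by 4? Yes
Divisible by 100? No
2084 is a leap year
Days: 366

366


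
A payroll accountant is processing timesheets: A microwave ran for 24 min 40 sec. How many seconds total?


Minutes: 24
Extra seconds: 40
Seconds per minute: 60
Minutes to seconds: 24 x 60 = 1440
Total: 1440 + 40 = 1480

1480


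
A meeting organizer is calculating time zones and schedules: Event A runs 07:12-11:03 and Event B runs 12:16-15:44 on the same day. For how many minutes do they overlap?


Interval A: [432, 663] minutes from midnight
Interval B: [736, 944] minutes from midnight
Overlap start = max(432, 736) = 736
Overlap end = min(663, 944) = 663
End <= start, so the intervals do not overlap: 0 minutes

0


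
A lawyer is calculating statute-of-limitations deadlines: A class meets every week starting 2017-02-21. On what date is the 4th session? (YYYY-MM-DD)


First occurrence: 2017-02-21 (occurrence 1)
Each occurrence is 7 days after the previous.
Occurrence 4 is 3 weeks after the first.
3 weeks = 21 days
2017-02-21 + 21 days = 2017-03-14

2017-03-14


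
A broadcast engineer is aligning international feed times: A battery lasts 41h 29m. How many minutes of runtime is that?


Hours: 41
Extra minutes: 29
Minutes per hour: 60
Hours to minutes: 41 x 60 = 2460
Total: 2460 + 29 = 2489

2489


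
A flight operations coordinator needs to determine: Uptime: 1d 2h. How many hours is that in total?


Days: 1
Extra hours: 2
Hours per day: 24
Days to hours: 1 x 24 = 24
Total: 24 + 2 = 26

26


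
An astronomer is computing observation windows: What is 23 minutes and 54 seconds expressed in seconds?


Minutes: 23
Extra seconds: 54
Seconds per minute: 60
Minutes to seconds: 23 x 60 = 1380
Total: 1380 + 54 = 1434

1434


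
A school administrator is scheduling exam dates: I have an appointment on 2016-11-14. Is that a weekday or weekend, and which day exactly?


Date: 2016-11-14
January 1, 2016 is a Friday
Day of year: 319
Offset from Jan 1: 318 days
318 mod 7 = 3
Result: Monday

Monday


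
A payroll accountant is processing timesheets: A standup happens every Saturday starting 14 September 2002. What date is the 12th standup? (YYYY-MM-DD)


First occurrence: 2002-09-14 (occurrence 1)
Each occurrence is 7 days after the previous.
Occurrence 12 is 11 weeks after the first.
11 weeks = 77 days
2002-09-14 + 77 days = 2002-11-30

2002-11-30


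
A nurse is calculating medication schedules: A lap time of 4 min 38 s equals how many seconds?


Minutes: 4
Seconds: 38
Convert minutes to seconds: 4 x 60 = 240
Add remaining seconds: 240 + 38 = 278

278


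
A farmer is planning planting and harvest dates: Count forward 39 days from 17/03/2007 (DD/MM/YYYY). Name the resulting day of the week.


Start: 2007-03-17 (Saturday)
Step 1 - find target date: add 39 days
  2007-03-17 + 39 days = 2007-04-25
Step 2 - day of week:
  39 mod 7 = 4
  Saturday + 4 days -> Wednesday
Result: Wednesday (2007-04-25)

Wednesday


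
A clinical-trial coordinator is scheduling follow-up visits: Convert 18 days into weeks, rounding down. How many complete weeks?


Total days: 18
Days per week: 7
Division: 18 / 7 = 2 remainder 4
Complete weeks: 2
Remaining days: 4

2


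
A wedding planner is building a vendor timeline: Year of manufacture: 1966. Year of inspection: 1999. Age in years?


Birth year: 1966
Current year: 1999
Age = current year - birth year
Age = 1999 - 1966 = 33

33


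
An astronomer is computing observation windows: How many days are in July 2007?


Month: July
Year: 2007
July is a 31-day month
Total: 31 days

31


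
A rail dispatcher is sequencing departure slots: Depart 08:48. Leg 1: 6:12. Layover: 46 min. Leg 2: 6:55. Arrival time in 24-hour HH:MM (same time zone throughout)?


Depart: 08:48
Leg 1: +372 min -> 15:00
Layover: +46 min -> 15:46
Leg 2: +415 min -> 22:41
Total travel: 833 minutes = 13h 53m
Arrival: 22:41

22:41


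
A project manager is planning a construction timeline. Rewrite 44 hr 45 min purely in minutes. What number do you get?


Hours: 44
Extra minutes: 45
Minutes per hour: 60
Hours to minutes: 44 x 60 = 2640
Total: 2640 + 45 = 2685

2685


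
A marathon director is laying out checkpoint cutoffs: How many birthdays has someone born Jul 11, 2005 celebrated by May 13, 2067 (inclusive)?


Birth: 2005-07-11
Reference: 2067-05-13
Year difference: 2067 - 2005 = 62
Has birthday (07-11) occurred by 05-13? No
Birthday not yet reached this year -> subtract 1
Age in full years: 61

61


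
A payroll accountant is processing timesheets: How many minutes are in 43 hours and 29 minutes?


Hours: 43
Minutes: 29
Convert hours to minutes: 43 x 60 = 2580
Add remaining minutes: 2580 + 29 = 2609

2609


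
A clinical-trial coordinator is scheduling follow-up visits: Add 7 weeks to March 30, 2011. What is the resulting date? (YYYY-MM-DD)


Start: 2011-03-30
Weeks to add: 7
Convert to days: 7 x 7 = 49 days
Add 49 days to 2011-03-30
Result: 2011-05-18

2011-05-18


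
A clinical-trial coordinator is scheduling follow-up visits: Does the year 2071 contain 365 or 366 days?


Year: 2071
Check leap year rules:
Divisible by 4? No
2071 is not a leap year
Days: 365

365


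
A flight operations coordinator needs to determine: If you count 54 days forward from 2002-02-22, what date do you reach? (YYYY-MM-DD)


Start: 2002-02-22
Adding 54 days
Days remaining in February: 6
After February: 48 days still to add
March 2002: 31 days, 17 remaining
April 2002 has 30 days, need 17
Result: 2002-04-17

2002-04-17


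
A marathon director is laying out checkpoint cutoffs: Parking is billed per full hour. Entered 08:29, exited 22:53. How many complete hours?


Start: 08:29
End: 22:53
Hour difference: 22 - 8 = 14 hours
Minute difference: 53 - 29 = 24 minutes
Total minutes: 864
Complete hours: 864 / 60 = 14 (remainder 24)

14


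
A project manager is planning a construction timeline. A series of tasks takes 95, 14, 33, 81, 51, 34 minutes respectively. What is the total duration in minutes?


Durations: 95, 14, 33, 81, 51, 34
Running sum: 95
+ 14 = 109
+ 33 = 142
+ 81 = 223
+ 51 = 274
+ 34 = 308
Total duration: 308 minutes
That is 5 hours and 8 minutes

308


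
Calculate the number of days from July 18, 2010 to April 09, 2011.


Start date: 2010-07-18
End date: 2011-04-09
Jul 2010: +14 days
Aug 2010: +31 days
Sep 2010: +30 days
... (7 more months)
Total: 265 days

265


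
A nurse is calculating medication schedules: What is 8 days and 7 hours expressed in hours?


Days: 8
Extra hours: 7
Hours per day: 24
Days to hours: 8 x 24 = 192
Total: 192 + 7 = 199

199


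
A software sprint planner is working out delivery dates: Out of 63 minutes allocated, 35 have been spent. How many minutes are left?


Total budget: 63 minutes
Time used: 35 minutes
Remaining: 63 - 35 = 28 minutes
Percent used: 55.6%
Percent remaining: 44.4%

28


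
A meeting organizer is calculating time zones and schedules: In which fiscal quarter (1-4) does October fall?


Month: October (month 10)
Q1: January-March (months 1-3)
Q2: April-June (months 4-6)
Q3: July-September (months 7-9)
Q4: October-December (months 10-12)
Month 10 falls in Q4

4


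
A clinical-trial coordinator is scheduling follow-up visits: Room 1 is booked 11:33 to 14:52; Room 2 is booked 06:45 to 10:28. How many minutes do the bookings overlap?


Interval A: [693, 892] minutes from midnight
Interval B: [405, 628] minutes from midnight
Overlap start = max(693, 405) = 693
Overlap end = min(892, 628) = 628
End <= start, so the intervals do not overlap: 0 minutes

0


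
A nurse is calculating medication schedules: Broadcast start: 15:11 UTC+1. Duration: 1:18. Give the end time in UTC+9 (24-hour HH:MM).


Start: 15:11 in UTC+1
Step 1 - add duration:
  minutes: 11 + 18 = 29
  hours: 15 + 1 + 0 = 16
  end in UTC+1: 16:29
Step 2 - convert UTC+1 -> UTC+9:
  offset difference: 9 - (1) = 8 hours
  16 + (8) = 24 -> mod 24 = 0
Result: 00:29 in UTC+9

00:29


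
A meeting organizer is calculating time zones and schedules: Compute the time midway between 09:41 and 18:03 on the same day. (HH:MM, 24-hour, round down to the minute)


Start time: 09:41 = 581 minutes from midnight
End time: 18:03 = 1083 minutes from midnight
Sum: 581 + 1083 = 1664
Midpoint: 1664 / 2 = 832 minutes
Convert: 832 / 60 = 13 hours, 52 minutes
Result: 13:52

13:52


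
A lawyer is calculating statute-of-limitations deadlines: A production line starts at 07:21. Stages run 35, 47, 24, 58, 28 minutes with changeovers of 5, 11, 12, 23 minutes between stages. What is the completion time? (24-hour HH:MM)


Start: 07:21 = 441 min from midnight
  after task 1 (35 min): 07:56
  after break (5 min): 08:01
  after task 2 (47 min): 08:48
  after break (11 min): 08:59
  after task 3 (24 min): 09:23
  after break (12 min): 09:35
  after task 4 (58 min): 10:33
  after break (23 min): 10:56
  after task 5 (28 min): 11:24
Total elapsed: 243 minutes
End time: 11:24

11:24


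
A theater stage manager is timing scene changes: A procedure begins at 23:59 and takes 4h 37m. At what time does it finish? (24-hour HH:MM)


Start time: 23:59
Adding: 4 hours 37 minutes
Minutes: 59 + 37 = 96
Minute overflow: 96 >= 60, so carry 1 hour, minutes = 36
Hours: 23 + 4 + 1 = 28
Hour wraparound: 28 mod 24 = 4
Result: 04:36

04:36


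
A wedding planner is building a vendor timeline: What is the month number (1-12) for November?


Calendar month order:
10. October
11. November <--
12. December
November is month number 11

11


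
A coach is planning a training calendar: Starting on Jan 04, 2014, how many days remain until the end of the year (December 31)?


Start: January 04, 2014
End: December 31, 2014
Days left in January: 27
February: 28
March: 31
April: 30
May: 31
... plus remaining months
Sum of remaining months: 334
Total: 27 + 334 = 361

361


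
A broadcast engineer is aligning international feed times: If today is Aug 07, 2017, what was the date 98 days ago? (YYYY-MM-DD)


Start: 2017-08-07
Subtracting 98 days
Days already passed in August: 7
After going back through August: 91 more days to subtract
July 2017: 31 days, 60 remaining
June 2017: 30 days, 30 remaining
May 2017 has 31 days, need 30
Result: 2017-05-01

2017-05-01


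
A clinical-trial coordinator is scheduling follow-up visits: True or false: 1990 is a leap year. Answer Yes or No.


Year: 1990
Divisible by 4? 1990 / 4 = 497.5 -> No
Not divisible by 4, so NOT a leap year

No


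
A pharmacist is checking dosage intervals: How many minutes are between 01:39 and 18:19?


Start time: 01:39 = 99 minutes from midnight
End time: 18:19 = 1099 minutes from midnight
Difference: 1099 - 99 = 1000 minutes
That is 16 hours and 40 minutes

1000


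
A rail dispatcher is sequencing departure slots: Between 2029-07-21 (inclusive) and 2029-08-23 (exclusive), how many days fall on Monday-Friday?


Start: 2029-07-21 (Saturday)
End (exclusive): 2029-08-23 (Thursday)
Total calendar days: 33
Full weeks: 33 // 7 = 4 -> 20 weekdays
Remaining 5 days starting on Saturday:
  Sat(-), Sun(-), Mon(w), Tue(w), Wed(w) -> 3 weekdays
Total business days: 20 + 3 = 23

23


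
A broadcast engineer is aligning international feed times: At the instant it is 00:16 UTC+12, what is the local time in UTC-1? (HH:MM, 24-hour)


Local time: 00:16 at UTC+12 (offset 12h)
Target zone: UTC-1 (offset -1h)
Difference: -1 - (12) = -13 hours
Calculation: 0 + (-13) = -13
Wraparound: (-13) mod 24 = 11
Result: 11:16

11:16


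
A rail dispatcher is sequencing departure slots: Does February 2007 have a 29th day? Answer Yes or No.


Year: 2007
Divisible by 4? 2007 / 4 = 501.75 -> No
Not divisible by 4, so NOT a leap year

No


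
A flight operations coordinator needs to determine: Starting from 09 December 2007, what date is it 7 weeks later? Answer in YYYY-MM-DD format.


Start: 2007-12-09
Weeks to add: 7
Convert to days: 7 x 7 = 49 days
Add 49 days to 2007-12-09
Result: 2008-01-27

2008-01-27


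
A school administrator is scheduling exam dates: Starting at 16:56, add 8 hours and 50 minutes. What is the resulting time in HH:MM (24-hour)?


Start time: 16:56
Adding: 8 hours 50 minutes
Minutes: 56 + 50 = 106
Minute overflow: 106 >= 60, so carry 1 hour, minutes = 46
Hours: 16 + 8 + 1 = 25
Hour wraparound: 25 mod 24 = 1
Result: 01:46

01:46


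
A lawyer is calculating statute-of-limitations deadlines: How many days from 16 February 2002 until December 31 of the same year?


Start: February 16, 2002
End: December 31, 2002
Days left in February: 12
March: 31
April: 30
May: 31
June: 30
... plus remaining months
Sum of remaining months: 306
Total: 12 + 306 = 318

318


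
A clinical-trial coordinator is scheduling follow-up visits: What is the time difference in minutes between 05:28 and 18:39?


Start time: 05:28 = 328 minutes from midnight
End time: 18:39 = 1119 minutes from midnight
Difference: 1119 - 328 = 791 minutes
That is 13 hours and 11 minutes

791


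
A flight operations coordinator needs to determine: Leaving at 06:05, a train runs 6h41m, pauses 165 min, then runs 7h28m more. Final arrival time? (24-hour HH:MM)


Depart: 06:05
Leg 1: +401 min -> 12:46
Layover: +165 min -> 15:31
Leg 2: +448 min -> 22:59
Total travel: 1014 minutes = 16h 54m
Arrival: 22:59

22:59


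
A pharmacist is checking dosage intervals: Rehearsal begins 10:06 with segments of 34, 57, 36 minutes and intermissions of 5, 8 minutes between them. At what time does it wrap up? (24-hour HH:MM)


Start: 10:06 = 606 min from midnight
  after task 1 (34 min): 10:40
  after break (5 min): 10:45
  after task 2 (57 min): 11:42
  after break (8 min): 11:50
  after task 3 (36 min): 12:26
Total elapsed: 140 minutes
End time: 12:26

12:26


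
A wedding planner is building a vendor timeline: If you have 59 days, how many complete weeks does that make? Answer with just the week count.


Total days: 59
Days per week: 7
Division: 59 / 7 = 8 remainder 3
Complete weeks: 8
Remaining days: 3

8


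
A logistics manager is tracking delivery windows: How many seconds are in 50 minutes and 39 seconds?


Minutes: 50
Seconds: 39
Convert minutes to seconds: 50 x 60 = 3000
Add remaining seconds: 3000 + 39 = 3039

3039


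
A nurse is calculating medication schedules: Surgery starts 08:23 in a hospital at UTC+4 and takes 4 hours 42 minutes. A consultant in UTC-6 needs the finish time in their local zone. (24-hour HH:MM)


Start: 08:23 in UTC+4
Step 1 - add duration:
  minutes: 23 + 42 = 65 (carry 1h)
  hours: 8 + 4 + 1 = 13
  end in UTC+4: 13:05
Step 2 - convert UTC+4 -> UTC-6:
  offset difference: -6 - (4) = -10 hours
  13 + (-10) = 3 -> mod 24 = 3
Result: 03:05 in UTC-6

03:05


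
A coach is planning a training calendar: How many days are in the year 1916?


Year: 1916
Check leap year rules:
Divisible by 4? Yes
Divisible by 100? No
1916 is a leap year
Days: 366

366


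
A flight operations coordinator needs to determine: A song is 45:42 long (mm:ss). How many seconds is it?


Minutes: 45
Extra seconds: 42
Seconds per minute: 60
Minutes to seconds: 45 x 60 = 2700
Total: 2700 + 42 = 2742

2742


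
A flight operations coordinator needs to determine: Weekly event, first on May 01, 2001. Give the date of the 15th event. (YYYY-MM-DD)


First occurrence: 2001-05-01 (occurrence 1)
Each occurrence is 7 days after the previous.
Occurrence 15 is 14 weeks after the first.
14 weeks = 98 days
2001-05-01 + 98 days = 2001-08-07

2001-08-07


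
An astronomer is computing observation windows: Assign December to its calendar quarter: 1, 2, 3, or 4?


Month: December (month 12)
Q1: January-March (months 1-3)
Q2: April-June (months 4-6)
Q3: July-September (months 7-9)
Q4: October-December (months 10-12)
Month 12 falls in Q4

4


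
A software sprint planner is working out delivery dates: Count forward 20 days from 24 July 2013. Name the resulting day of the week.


Start: 2013-07-24 (Wednesday)
Step 1 - find target date: add 20 days
  2013-07-24 + 20 days = 2013-08-13
Step 2 - day of week:
  20 mod 7 = 6
  Wednesday + 6 days -> Tuesday
Result: Tuesday (2013-08-13)

Tuesday


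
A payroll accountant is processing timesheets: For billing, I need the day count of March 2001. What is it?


Month: March
Year: 2001
March is a 31-day month
Total: 31 days

31


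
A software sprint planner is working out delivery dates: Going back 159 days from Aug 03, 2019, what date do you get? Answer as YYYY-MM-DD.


Start: 2019-08-03
Subtracting 159 days
Days already passed in August: 3
After going back through August: 156 more days to subtract
July 2019: 31 days, 125 remaining
June 2019: 30 days, 95 remaining
May 2019: 31 days, 64 remaining
April 2019: 30 days, 34 remaining
Result: 2019-02-25

2019-02-25


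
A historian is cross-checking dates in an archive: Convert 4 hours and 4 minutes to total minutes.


Hours: 4
Extra minutes: 4
Minutes per hour: 60
Hours to minutes: 4 x 60 = 240
Total: 240 + 4 = 244

244


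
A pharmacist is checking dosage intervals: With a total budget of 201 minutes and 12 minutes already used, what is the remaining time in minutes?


Total budget: 201 minutes
Time used: 12 minutes
Remaining: 201 - 12 = 189 minutes
Percent used: 6.0%
Percent remaining: 94.0%

189


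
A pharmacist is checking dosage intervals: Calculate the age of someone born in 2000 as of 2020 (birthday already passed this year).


Birth year: 2000
Current year: 2020
Age = current year - birth year
Age = 2020 - 2000 = 20

20


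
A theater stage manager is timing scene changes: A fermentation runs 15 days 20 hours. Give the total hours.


Days: 15
Extra hours: 20
Hours per day: 24
Days to hours: 15 x 24 = 360
Total: 360 + 20 = 380

380


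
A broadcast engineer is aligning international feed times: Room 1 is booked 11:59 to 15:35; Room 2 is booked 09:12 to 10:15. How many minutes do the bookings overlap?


Interval A: [719, 935] minutes from midnight
Interval B: [552, 615] minutes from midnight
Overlap start = max(719, 552) = 719
Overlap end = min(935, 615) = 615
End <= start, so the intervals do not overlap: 0 minutes

0


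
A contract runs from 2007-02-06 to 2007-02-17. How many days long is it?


Start date: 2007-02-06
End date: 2007-02-17
Feb 2007: +11 days
Total: 11 days

11


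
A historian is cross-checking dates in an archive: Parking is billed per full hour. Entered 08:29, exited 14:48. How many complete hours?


Start: 08:29
End: 14:48
Hour difference: 14 - 8 = 6 hours
Minute difference: 48 - 29 = 19 minutes
Total minutes: 379
Complete hours: 379 / 60 = 6 (remainder 19)

6


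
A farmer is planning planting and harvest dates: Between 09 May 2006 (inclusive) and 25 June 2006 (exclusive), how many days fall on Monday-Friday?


Start: 2006-05-09 (Tuesday)
End (exclusive): 2006-06-25 (Sunday)
Total calendar days: 47
Full weeks: 47 // 7 = 6 -> 30 weekdays
Remaining 5 days starting on Tuesday:
  Tue(w), Wed(w), Thu(w), Fri(w), Sat(-) -> 4 weekdays
Total business days: 30 + 4 = 34

34


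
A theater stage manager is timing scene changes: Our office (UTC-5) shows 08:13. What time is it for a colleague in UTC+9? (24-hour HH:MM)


Local time: 08:13 at UTC-5 (offset -5h)
Target zone: UTC+9 (offset 9h)
Difference: 9 - (-5) = 14 hours
Calculation: 8 + (14) = 22
Result: 22:13

22:13


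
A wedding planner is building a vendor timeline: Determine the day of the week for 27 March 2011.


Date: 2011-03-27
January 1, 2011 is a Saturday
Day of year: 86
Offset from Jan 1: 85 days
85 mod 7 = 1
Result: Sunday

Sunday


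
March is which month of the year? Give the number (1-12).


Calendar month order:
2. February
3. March <--
4. April
March is month number 3

3


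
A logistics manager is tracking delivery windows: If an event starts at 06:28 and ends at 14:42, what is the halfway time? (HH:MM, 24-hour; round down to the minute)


Start time: 06:28 = 388 minutes from midnight
End time: 14:42 = 882 minutes from midnight
Sum: 388 + 882 = 1270
Midpoint: 1270 / 2 = 635 minutes
Convert: 635 / 60 = 10 hours, 35 minutes
Result: 10:35

10:35


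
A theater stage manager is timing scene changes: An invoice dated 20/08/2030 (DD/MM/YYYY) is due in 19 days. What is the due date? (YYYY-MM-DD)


Start: 2030-08-20
Adding 19 days
Days remaining in August: 11
After August: 8 days still to add
September 2030 has 30 days, need 8
Result: 2030-09-08

2030-09-08


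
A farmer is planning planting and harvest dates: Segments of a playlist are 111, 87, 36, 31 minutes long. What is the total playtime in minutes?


Durations: 111, 87, 36, 31
Running sum: 111
+ 87 = 198
+ 36 = 234
+ 31 = 265
Total duration: 265 minutes
That is 4 hours and 25 minutes

265


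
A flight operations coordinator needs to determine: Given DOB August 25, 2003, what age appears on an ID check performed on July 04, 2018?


Birth: 2003-08-25
Reference: 2018-07-04
Year difference: 2018 - 2003 = 15
Has birthday (08-25) occurred by 07-04? No
Birthday not yet reached this year -> subtract 1
Age in full years: 14

14


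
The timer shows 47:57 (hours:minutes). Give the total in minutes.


Hours: 47
Minutes: 57
Convert hours to minutes: 47 x 60 = 2820
Add remaining minutes: 2820 + 57 = 2877

2877


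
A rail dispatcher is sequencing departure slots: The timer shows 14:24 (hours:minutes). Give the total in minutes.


Hours: 14
Minutes: 24
Convert hours to minutes: 14 x 60 = 840
Add remaining minutes: 840 + 24 = 864

864


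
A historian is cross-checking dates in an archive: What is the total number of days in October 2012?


Month: October
Year: 2012
October is a 31-day month
Total: 31 days

31


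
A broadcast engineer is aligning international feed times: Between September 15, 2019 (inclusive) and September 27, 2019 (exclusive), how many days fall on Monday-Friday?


Start: 2019-09-15 (Sunday)
End (exclusive): 2019-09-27 (Friday)
Total calendar days: 12
Full weeks: 12 // 7 = 1 -> 5 weekdays
Remaining 5 days starting on Sunday:
  Sun(-), Mon(w), Tue(w), Wed(w), Thu(w) -> 4 weekdays
Total business days: 5 + 4 = 9

9


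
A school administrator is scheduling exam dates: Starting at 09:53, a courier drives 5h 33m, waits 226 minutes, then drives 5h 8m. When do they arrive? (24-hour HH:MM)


Depart: 09:53
Leg 1: +333 min -> 15:26
Layover: +226 min -> 19:12
Leg 2: +308 min -> 00:20
Total travel: 867 minutes = 14h 27m
Arrival: 00:20

00:20


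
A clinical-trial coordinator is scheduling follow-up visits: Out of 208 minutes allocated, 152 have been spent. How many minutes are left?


Total budget: 208 minutes
Time used: 152 minutes
Remaining: 208 - 152 = 56 minutes
Percent used: 73.1%
Percent remaining: 26.9%

56


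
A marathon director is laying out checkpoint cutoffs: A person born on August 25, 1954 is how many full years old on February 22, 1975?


Birth: 1954-08-25
Reference: 1975-02-22
Year difference: 1975 - 1954 = 21
Has birthday (08-25) occurred by 02-22? No
Birthday not yet reached this year -> subtract 1
Age in full years: 20

20


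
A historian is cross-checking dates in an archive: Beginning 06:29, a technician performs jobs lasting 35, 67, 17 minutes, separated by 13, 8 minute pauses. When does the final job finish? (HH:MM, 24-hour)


Start: 06:29 = 389 min from midnight
  after task 1 (35 min): 07:04
  after break (13 min): 07:17
  after task 2 (67 min): 08:24
  after break (8 min): 08:32
  after task 3 (17 min): 08:49
Total elapsed: 140 minutes
End time: 08:49

08:49


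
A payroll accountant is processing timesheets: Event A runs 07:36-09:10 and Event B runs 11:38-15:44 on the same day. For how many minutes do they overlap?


Interval A: [456, 550] minutes from midnight
Interval B: [698, 944] minutes from midnight
Overlap start = max(456, 698) = 698
Overlap end = min(550, 944) = 550
End <= start, so the intervals do not overlap: 0 minutes

0


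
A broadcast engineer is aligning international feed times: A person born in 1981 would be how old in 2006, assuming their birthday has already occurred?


Birth year: 1981
Current year: 2006
Age = current year - birth year
Age = 2006 - 1981 = 25

25


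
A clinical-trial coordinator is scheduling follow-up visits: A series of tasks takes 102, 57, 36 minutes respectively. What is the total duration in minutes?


Durations: 102, 57, 36
Running sum: 102
+ 57 = 159
+ 36 = 195
Total duration: 195 minutes
That is 3 hours and 15 minutes

195


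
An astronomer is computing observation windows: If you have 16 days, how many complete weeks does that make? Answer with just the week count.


Total days: 16
Days per week: 7
Division: 16 / 7 = 2 remainder 2
Complete weeks: 2
Remaining days: 2

2


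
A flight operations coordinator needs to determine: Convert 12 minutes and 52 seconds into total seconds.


Minutes: 12
Seconds: 52
Convert minutes to seconds: 12 x 60 = 720
Add remaining seconds: 720 + 52 = 772

772


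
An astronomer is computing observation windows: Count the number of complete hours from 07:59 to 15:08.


Start: 07:59
End: 15:08
Hour difference: 15 - 7 = 8 hours
Minute difference: 8 - 59 = -51 minutes
Total minutes: 429
Complete hours: 429 / 60 = 7 (remainder 9)

7


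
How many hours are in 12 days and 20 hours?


Days: 12
Extra hours: 20
Hours per day: 24
Days to hours: 12 x 24 = 288
Total: 288 + 20 = 308

308


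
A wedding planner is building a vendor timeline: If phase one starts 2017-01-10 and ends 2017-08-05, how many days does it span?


Start date: 2017-01-10
End date: 2017-08-05
Jan 2017: +22 days
Feb 2017: +28 days
Mar 2017: +31 days
... (5 more months)
Total: 207 days

207


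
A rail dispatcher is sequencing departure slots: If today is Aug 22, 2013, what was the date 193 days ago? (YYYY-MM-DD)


Start: 2013-08-22
Subtracting 193 days
Days already passed in August: 22
After going back through August: 171 more days to subtract
July 2013: 31 days, 140 remaining
June 2013: 30 days, 110 remaining
May 2013: 31 days, 79 remaining
April 2013: 30 days, 49 remaining
Result: 2013-02-10

2013-02-10


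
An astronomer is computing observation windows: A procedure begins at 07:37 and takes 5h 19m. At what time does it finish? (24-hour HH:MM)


Start time: 07:37
Adding: 5 hours 19 minutes
Minutes: 37 + 19 = 56
Hours: 7 + 5 + 0 = 12
Result: 12:56

12:56


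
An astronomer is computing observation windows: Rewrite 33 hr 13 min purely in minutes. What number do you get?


Hours: 33
Extra minutes: 13
Minutes per hour: 60
Hours to minutes: 33 x 60 = 1980
Total: 1980 + 13 = 1993

1993


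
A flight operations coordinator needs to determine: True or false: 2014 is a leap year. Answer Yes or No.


Year: 2014
Divisible by 4? 2014 / 4 = 503.5 -> No
Not divisible by 4, so NOT a leap year

No


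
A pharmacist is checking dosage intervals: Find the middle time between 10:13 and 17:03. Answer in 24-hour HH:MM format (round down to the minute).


Start time: 10:13 = 613 minutes from midnight
End time: 17:03 = 1023 minutes from midnight
Sum: 613 + 1023 = 1636
Midpoint: 1636 / 2 = 818 minutes
Convert: 818 / 60 = 13 hours, 38 minutes
Result: 13:38

13:38


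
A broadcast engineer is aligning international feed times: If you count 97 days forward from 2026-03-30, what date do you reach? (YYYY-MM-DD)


Start: 2026-03-30
Adding 97 days
Days remaining in March: 1
After March: 96 days still to add
April 2026: 30 days, 66 remaining
May 2026: 31 days, 35 remaining
June 2026: 30 days, 5 remaining
July 2026 has 31 days, need 5
Result: 2026-07-05

2026-07-05


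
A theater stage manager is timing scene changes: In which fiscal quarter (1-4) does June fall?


Month: June (month 6)
Q1: January-March (months 1-3)
Q2: April-June (months 4-6)
Q3: July-September (months 7-9)
Q4: October-December (months 10-12)
Month 6 falls in Q2

2


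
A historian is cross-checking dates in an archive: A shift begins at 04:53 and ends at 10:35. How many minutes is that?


Start time: 04:53 = 293 minutes from midnight
End time: 10:35 = 635 minutes from midnight
Difference: 635 - 293 = 342 minutes
That is 5 hours and 42 minutes

342


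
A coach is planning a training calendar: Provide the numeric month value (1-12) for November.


Calendar month order:
10. October
11. November <--
12. December
November is month number 11

11


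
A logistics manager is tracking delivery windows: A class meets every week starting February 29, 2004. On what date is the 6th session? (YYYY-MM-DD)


First occurrence: 2004-02-29 (occurrence 1)
Each occurrence is 7 days after the previous.
Occurrence 6 is 5 weeks after the first.
5 weeks = 35 days
2004-02-29 + 35 days = 2004-04-04

2004-04-04


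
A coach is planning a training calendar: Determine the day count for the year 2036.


Year: 2036
Check leap year rules:
Divisible by 4? Yes
Divisible by 100? No
2036 is a leap year
Days: 366

366


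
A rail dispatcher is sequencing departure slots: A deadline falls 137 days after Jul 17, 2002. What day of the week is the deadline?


Start: 2002-07-17 (Wednesday)
Step 1 - find target date: add 137 days
  2002-07-17 + 137 days = 2002-12-01
Step 2 - day of week:
  137 mod 7 = 4
  Wednesday + 4 days -> Sunday
Result: Sunday (2002-12-01)

Sunday


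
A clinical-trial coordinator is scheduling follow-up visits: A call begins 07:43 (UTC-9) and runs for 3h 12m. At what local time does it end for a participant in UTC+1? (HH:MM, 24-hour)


Start: 07:43 in UTC-9
Step 1 - add duration:
  minutes: 43 + 12 = 55
  hours: 7 + 3 + 0 = 10
  end in UTC-9: 10:55
Step 2 - convert UTC-9 -> UTC+1:
  offset difference: 1 - (-9) = 10 hours
  10 + (10) = 20 -> mod 24 = 20
Result: 20:55 in UTC+1

20:55


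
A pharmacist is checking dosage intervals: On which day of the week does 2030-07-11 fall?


Date: 2030-07-11
January 1, 2030 is a Tuesday
Day of year: 192
Offset from Jan 1: 191 days
191 mod 7 = 2
Result: Thursday

Thursday
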